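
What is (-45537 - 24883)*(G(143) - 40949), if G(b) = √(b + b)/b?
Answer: 2883628580 - 70420*√286/143 ≈ 2.8836e+9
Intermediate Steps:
G(b) = √2/√b (G(b) = √(2*b)/b = (√2*√b)/b = √2/√b)
(-45537 - 24883)*(G(143) - 40949) = (-45537 - 24883)*(√2/√143 - 40949) = -70420*(√2*(√143/143) - 40949) = -70420*(√286/143 - 40949) = -70420*(-40949 + √286/143) = 2883628580 - 70420*√286/143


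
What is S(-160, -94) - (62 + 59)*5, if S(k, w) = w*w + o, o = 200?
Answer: 8431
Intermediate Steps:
S(k, w) = 200 + w² (S(k, w) = w*w + 200 = w² + 200 = 200 + w²)
S(-160, -94) - (62 + 59)*5 = (200 + (-94)²) - (62 + 59)*5 = (200 + 8836) - 121*5 = 9036 - 1*605 = 9036 - 605 = 8431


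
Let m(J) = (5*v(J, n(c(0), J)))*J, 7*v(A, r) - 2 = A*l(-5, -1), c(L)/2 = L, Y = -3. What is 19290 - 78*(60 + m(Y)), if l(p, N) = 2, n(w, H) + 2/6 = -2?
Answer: 97590/7 ≈ 13941.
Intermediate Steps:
c(L) = 2*L
n(w, H) = -7/3 (n(w, H) = -⅓ - 2 = -7/3)
v(A, r) = 2/7 + 2*A/7 (v(A, r) = 2/7 + (A*2)/7 = 2/7 + (2*A)/7 = 2/7 + 2*A/7)
m(J) = J*(10/7 + 10*J/7) (m(J) = (5*(2/7 + 2*J/7))*J = (10/7 + 10*J/7)*J = J*(10/7 + 10*J/7))
19290 - 78*(60 + m(Y)) = 19290 - 78*(60 + (10/7)*(-3)*(1 - 3)) = 19290 - 78*(60 + (10/7)*(-3)*(-2)) = 19290 - 78*(60 + 60/7) = 19290 - 78*480/7 = 19290 - 1*37440/7 = 19290 - 37440/7 = 97590/7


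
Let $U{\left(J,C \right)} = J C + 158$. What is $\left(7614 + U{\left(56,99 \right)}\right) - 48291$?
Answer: $-34975$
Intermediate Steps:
$U{\left(J,C \right)} = 158 + C J$ ($U{\left(J,C \right)} = C J + 158 = 158 + C J$)
$\left(7614 + U{\left(56,99 \right)}\right) - 48291 = \left(7614 + \left(158 + 99 \cdot 56\right)\right) - 48291 = \left(7614 + \left(158 + 5544\right)\right) - 48291 = \left(7614 + 5702\right) - 48291 = 13316 - 48291 = -34975$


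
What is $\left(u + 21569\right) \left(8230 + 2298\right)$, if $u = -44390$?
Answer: $-240259488$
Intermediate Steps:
$\left(u + 21569\right) \left(8230 + 2298\right) = \left(-44390 + 21569\right) \left(8230 + 2298\right) = \left(-22821\right) 10528 = -240259488$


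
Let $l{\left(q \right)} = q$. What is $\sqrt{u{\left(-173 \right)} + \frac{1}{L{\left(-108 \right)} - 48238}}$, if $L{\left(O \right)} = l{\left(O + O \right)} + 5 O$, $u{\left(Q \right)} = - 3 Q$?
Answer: $\frac{\sqrt{1245813797690}}{48994} \approx 22.782$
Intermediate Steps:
$L{\left(O \right)} = 7 O$ ($L{\left(O \right)} = \left(O + O\right) + 5 O = 2 O + 5 O = 7 O$)
$\sqrt{u{\left(-173 \right)} + \frac{1}{L{\left(-108 \right)} - 48238}} = \sqrt{\left(-3\right) \left(-173\right) + \frac{1}{7 \left(-108\right) - 48238}} = \sqrt{519 + \frac{1}{-756 - 48238}} = \sqrt{519 + \frac{1}{-48994}} = \sqrt{519 - \frac{1}{48994}} = \sqrt{\frac{25427885}{48994}} = \frac{\sqrt{1245813797690}}{48994}$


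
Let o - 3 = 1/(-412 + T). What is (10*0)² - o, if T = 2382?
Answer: -5911/1970 ≈ -3.0005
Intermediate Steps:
o = 5911/1970 (o = 3 + 1/(-412 + 2382) = 3 + 1/1970 = 5911/1970 ≈ 3.0005)
(10*0)² - o = (10*0)² - 1*5911/1970 = 0² - 5911/1970 = 0 - 5911/1970 = -5911/1970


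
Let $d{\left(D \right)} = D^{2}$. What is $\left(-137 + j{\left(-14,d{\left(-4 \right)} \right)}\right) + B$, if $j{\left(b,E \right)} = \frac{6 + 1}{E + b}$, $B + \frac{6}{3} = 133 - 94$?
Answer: $- \frac{193}{2} \approx -96.5$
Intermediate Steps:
$B = 37$ ($B = -2 + \left(133 - 94\right) = -2 + 39 = 37$)
$j{\left(b,E \right)} = \frac{7}{E + b}$
$\left(-137 + j{\left(-14,d{\left(-4 \right)} \right)}\right) + B = \left(-137 + \frac{7}{\left(-4\right)^{2} - 14}\right) + 37 = \left(-137 + \frac{7}{16 - 14}\right) + 37 = \left(-137 + \frac{7}{2}\right) + 37 = - \frac{267}{2} + 37 = - \frac{193}{2}$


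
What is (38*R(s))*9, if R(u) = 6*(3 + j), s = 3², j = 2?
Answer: 10260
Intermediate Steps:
s = 9
R(u) = 30 (R(u) = 6*(3 + 2) = 6*5 = 30)
(38*R(s))*9 = (38*30)*9 = 1140*9 = 10260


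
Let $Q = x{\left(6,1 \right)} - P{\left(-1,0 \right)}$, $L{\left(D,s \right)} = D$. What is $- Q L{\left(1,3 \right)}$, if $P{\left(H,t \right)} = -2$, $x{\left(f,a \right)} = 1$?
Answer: $-3$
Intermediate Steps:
$Q = 3$ ($Q = 1 - -2 = 1 + 2 = 3$)
$- Q L{\left(1,3 \right)} = \left(-1\right) 3 \cdot 1 = \left(-3\right) 1 = -3$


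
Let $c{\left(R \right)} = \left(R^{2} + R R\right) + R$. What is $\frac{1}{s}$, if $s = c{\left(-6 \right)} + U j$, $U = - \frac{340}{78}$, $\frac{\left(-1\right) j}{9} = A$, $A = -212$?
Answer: $- \frac{13}{107262} \approx -0.0001212$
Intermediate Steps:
$c{\left(R \right)} = R + 2 R^{2}$ ($c{\left(R \right)} = \left(R^{2} + R^{2}\right) + R = 2 R^{2} + R = R + 2 R^{2}$)
$j = 1908$ ($j = \left(-9\right) \left(-212\right) = 1908$)
$U = - \frac{170}{39}$ ($U = \left(-340\right) \frac{1}{78} = - \frac{170}{39} \approx -4.359$)
$s = - \frac{107262}{13}$ ($s = - 6 \left(1 + 2 \left(-6\right)\right) - \frac{108120}{13} = - 6 \left(1 - 12\right) - \frac{108120}{13} = \left(-6\right) \left(-11\right) - \frac{108120}{13} = 66 - \frac{108120}{13} = - \frac{107262}{13} \approx -8250.9$)
$\frac{1}{s} = \frac{1}{- \frac{107262}{13}} = - \frac{13}{107262}$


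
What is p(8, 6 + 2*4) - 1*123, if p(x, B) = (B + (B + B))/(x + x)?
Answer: -963/8 ≈ -120.38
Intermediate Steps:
p(x, B) = 3*B/(2*x) (p(x, B) = (B + 2*B)/((2*x)) = (3*B)*(1/(2*x)) = 3*B/(2*x))
p(8, 6 + 2*4) - 1*123 = (3/2)*(6 + 2*4)/8 - 1*123 = (3/2)*(6 + 8)*(⅛) - 123 = (3/2)*14*(⅛) - 123 = 21/8 - 123 = -963/8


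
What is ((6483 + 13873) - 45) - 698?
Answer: 19613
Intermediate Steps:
((6483 + 13873) - 45) - 698 = (20356 - 45) - 698 = 20311 - 698 = 19613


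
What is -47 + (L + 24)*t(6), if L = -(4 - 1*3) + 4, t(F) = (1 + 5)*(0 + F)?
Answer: 925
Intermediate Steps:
t(F) = 6*F
L = 3 (L = -(4 - 3) + 4 = -1*1 + 4 = -1 + 4 = 3)
-47 + (L + 24)*t(6) = -47 + (3 + 24)*(6*6) = -47 + 27*36 = -47 + 972 = 925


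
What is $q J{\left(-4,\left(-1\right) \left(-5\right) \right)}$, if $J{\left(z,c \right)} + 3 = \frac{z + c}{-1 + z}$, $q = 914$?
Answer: $- \frac{14624}{5} \approx -2924.8$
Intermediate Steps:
$J{\left(z,c \right)} = -3 + \frac{c + z}{-1 + z}$ ($J{\left(z,c \right)} = -3 + \frac{z + c}{-1 + z} = -3 + \frac{c + z}{-1 + z}$)
$q J{\left(-4,\left(-1\right) \left(-5\right) \right)} = 914 \frac{3 - -5 - -8}{-1 - 4} = 914 \frac{3 + 5 + 8}{-5} = 914 \left(\left(- \frac{1}{5}\right) 16\right) = 914 \left(- \frac{16}{5}\right) = - \frac{14624}{5}$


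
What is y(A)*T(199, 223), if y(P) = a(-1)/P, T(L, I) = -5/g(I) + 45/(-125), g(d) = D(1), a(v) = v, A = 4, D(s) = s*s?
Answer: 67/50 ≈ 1.3400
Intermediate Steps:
D(s) = s**2
g(d) = 1 (g(d) = 1**2 = 1)
T(L, I) = -134/25 (T(L, I) = -5/1 + 45/(-125) = -5*1 + 45*(-1/125) = -5 - 9/25 = -134/25)
y(P) = -1/P
y(A)*T(199, 223) = -1/4*(-134/25) = 67/50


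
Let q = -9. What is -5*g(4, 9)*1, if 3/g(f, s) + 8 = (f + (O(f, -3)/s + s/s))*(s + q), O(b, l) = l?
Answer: 15/8 ≈ 1.8750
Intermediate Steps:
g(f, s) = 3/(-8 + (-9 + s)*(1 + f - 3/s)) (g(f, s) = 3/(-8 + (f + (-3/s + s/s))*(s - 9)) = 3/(-8 + (f + (-3/s + 1))*(-9 + s)) = 3/(-8 + (f + (1 - 3/s))*(-9 + s)) = 3/(-8 + (1 + f - 3/s)*(-9 + s)) = 3/(-8 + (-9 + s)*(1 + f - 3/s)))
-5*g(4, 9)*1 = -15*9/(27 + 9² - 20*9 + 4*9² - 9*4*9)*1 = -15*9/(27 + 81 - 180 + 4*81 - 324)*1 = -15*9/(27 + 81 - 180 + 324 - 324)*1 = -15*9/(-72)*1 = -15*9*(-1)/72*1 = -5*(-3/8)*1 = (15/8)*1 = 15/8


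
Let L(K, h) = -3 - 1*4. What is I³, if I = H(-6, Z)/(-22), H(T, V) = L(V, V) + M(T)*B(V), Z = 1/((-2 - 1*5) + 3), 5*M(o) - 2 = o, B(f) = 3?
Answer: 103823/1331000 ≈ 0.078004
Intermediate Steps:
M(o) = ⅖ + o/5
L(K, h) = -7 (L(K, h) = -3 - 4 = -7)
Z = -¼ (Z = 1/((-2 - 5) + 3) = 1/(-7 + 3) = 1/(-4) = -¼ ≈ -0.25000)
H(T, V) = -29/5 + 3*T/5 (H(T, V) = -7 + (⅖ + T/5)*3 = -7 + (6/5 + 3*T/5) = -29/5 + 3*T/5)
I = 47/110 (I = (-29/5 + (⅗)*(-6))/(-22) = (-29/5 - 18/5)*(-1/22) = -47/5*(-1/22) = 47/110 ≈ 0.42727)
I³ = (47/110)³ = 103823/1331000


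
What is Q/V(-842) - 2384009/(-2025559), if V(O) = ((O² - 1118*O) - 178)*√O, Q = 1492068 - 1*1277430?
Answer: 2384009/2025559 - 107319*I*√842/694709782 ≈ 1.177 - 0.0044826*I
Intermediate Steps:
Q = 214638 (Q = 1492068 - 1277430 = 214638)
V(O) = √O*(-178 + O² - 1118*O) (V(O) = (-178 + O² - 1118*O)*√O = √O*(-178 + O² - 1118*O))
Q/V(-842) - 2384009/(-2025559) = 214638/((√(-842)*(-178 + (-842)² - 1118*(-842)))) - 2384009/(-2025559) = 214638/(((I*√842)*(-178 + 708964 + 941356))) - 2384009*(-1/2025559) = 214638/(((I*√842)*1650142)) + 2384009/2025559 = 214638/((1650142*I*√842)) + 2384009/2025559 = 214638*(-I*√842/1389419564) + 2384009/2025559 = -107319*I*√842/694709782 + 2384009/2025559 = 2384009/2025559 - 107319*I*√842/694709782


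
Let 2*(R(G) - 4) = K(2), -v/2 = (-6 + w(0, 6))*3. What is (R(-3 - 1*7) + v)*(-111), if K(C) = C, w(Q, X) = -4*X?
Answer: -20535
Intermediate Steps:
v = 180 (v = -2*(-6 - 4*6)*3 = -2*(-6 - 24)*3 = -(-60)*3 = -2*(-90) = 180)
R(G) = 5 (R(G) = 4 + (1/2)*2 = 4 + 1 = 5)
(R(-3 - 1*7) + v)*(-111) = (5 + 180)*(-111) = 185*(-111) = -20535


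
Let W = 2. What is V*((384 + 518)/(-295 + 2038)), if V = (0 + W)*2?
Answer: 3608/1743 ≈ 2.0700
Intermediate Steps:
V = 4 (V = (0 + 2)*2 = 2*2 = 4)
V*((384 + 518)/(-295 + 2038)) = 4*((384 + 518)/(-295 + 2038)) = 4*(902/1743) = 3608/1743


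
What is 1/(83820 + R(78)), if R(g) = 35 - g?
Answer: 1/83777 ≈ 1.1936e-5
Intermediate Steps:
1/(83820 + R(78)) = 1/(83820 + (35 - 1*78)) = 1/(83820 + (35 - 78)) = 1/(83820 - 43) = 1/83777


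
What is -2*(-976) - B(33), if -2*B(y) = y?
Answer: 3937/2 ≈ 1968.5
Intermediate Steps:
B(y) = -y/2
-2*(-976) - B(33) = -2*(-976) - (-1)*33/2 = 1952 - 1*(-33/2) = 1952 + 33/2 = 3937/2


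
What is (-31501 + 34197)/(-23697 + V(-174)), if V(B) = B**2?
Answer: 2696/6579 ≈ 0.40979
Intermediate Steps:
(-31501 + 34197)/(-23697 + V(-174)) = (-31501 + 34197)/(-23697 + (-174)**2) = 2696/(-23697 + 30276) = 2696/6579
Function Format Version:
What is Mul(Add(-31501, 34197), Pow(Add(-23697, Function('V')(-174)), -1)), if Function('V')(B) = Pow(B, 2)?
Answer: Rational(2696, 6579) ≈ 0.40979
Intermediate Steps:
Mul(Add(-31501, 34197), Pow(Add(-23697, Function('V')(-174)), -1)) = Mul(Add(-31501, 34197), Pow(Add(-23697, Pow(-174, 2)), -1)) = Mul(2696, Pow(Add(-23697, 30276), -1)) = Mul(2696, Pow(6579, -1)) = Mul(2696, Rational(1, 6579)) = Rational(2696, 6579)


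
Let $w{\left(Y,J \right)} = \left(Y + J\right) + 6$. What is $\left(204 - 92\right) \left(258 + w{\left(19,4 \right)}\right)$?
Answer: $32144$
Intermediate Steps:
$w{\left(Y,J \right)} = 6 + J + Y$ ($w{\left(Y,J \right)} = \left(J + Y\right) + 6 = 6 + J + Y$)
$\left(204 - 92\right) \left(258 + w{\left(19,4 \right)}\right) = \left(204 - 92\right) \left(258 + \left(6 + 4 + 19\right)\right) = 112 \left(258 + 29\right) = 112 \cdot 287 = 32144$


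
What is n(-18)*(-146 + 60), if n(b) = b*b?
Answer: -27864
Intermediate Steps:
n(b) = b²
n(-18)*(-146 + 60) = (-18)²*(-146 + 60) = 324*(-86) = -27864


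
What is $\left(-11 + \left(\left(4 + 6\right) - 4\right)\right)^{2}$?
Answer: $25$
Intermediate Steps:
$\left(-11 + \left(\left(4 + 6\right) - 4\right)\right)^{2} = \left(-11 + \left(10 - 4\right)\right)^{2} = \left(-11 + 6\right)^{2} = \left(-5\right)^{2} = 25$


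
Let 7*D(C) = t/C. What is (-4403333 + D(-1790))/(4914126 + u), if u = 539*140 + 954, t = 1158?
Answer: -6896720456/7816433275 ≈ -0.88234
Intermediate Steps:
D(C) = 1158/(7*C) (D(C) = (1158/C)/7 = 1158/(7*C))
u = 76414 (u = 75460 + 954 = 76414)
(-4403333 + D(-1790))/(4914126 + u) = (-4403333 + (1158/7)/(-1790))/(4914126 + 76414) = (-4403333 + (1158/7)*(-1/1790))/4990540 = (-4403333 - 579/6265)*(1/4990540) = -27586881824/6265*1/4990540 = -6896720456/7816433275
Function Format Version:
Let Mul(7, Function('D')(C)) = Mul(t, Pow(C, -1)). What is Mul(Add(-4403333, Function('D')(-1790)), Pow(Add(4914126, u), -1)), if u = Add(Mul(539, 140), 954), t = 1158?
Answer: Rational(-6896720456, 7816433275) ≈ -0.88234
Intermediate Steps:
Function('D')(C) = Mul(Rational(1158, 7), Pow(C, -1)) (Function('D')(C) = Mul(Rational(1, 7), Mul(1158, Pow(C, -1))) = Mul(Rational(1158, 7), Pow(C, -1)))
u = 76414 (u = Add(75460, 954) = 76414)
Mul(Add(-4403333, Function('D')(-1790)), Pow(Add(4914126, u), -1)) = Mul(Add(-4403333, Mul(Rational(1158, 7), Pow(-1790, -1))), Pow(Add(4914126, 76414), -1)) = Mul(Add(-4403333, Mul(Rational(1158, 7), Rational(-1, 1790))), Pow(4990540, -1)) = Mul(Add(-4403333, Rational(-579, 6265)), Rational(1, 4990540)) = Mul(Rational(-27586881824, 6265), Rational(1, 4990540)) = Rational(-6896720456, 7816433275)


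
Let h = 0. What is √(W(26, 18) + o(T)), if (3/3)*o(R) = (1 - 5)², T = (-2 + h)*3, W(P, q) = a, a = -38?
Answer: I*√22 ≈ 4.6904*I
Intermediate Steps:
W(P, q) = -38
T = -6 (T = (-2 + 0)*3 = -2*3 = -6)
o(R) = 16 (o(R) = (1 - 5)² = (-4)² = 16)
√(W(26, 18) + o(T)) = √(-38 + 16) = √(-22) = I*√22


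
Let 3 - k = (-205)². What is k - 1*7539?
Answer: -49561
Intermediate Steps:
k = -42022 (k = 3 - 1*(-205)² = 3 - 1*42025 = 3 - 42025 = -42022)
k - 1*7539 = -42022 - 1*7539 = -42022 - 7539 = -49561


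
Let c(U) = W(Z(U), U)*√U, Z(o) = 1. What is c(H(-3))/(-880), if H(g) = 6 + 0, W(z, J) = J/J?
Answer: -√6/880 ≈ -0.0027835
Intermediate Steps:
W(z, J) = 1
H(g) = 6
c(U) = √U (c(U) = 1*√U = √U)
c(H(-3))/(-880) = √6/(-880) = √6*(-1/880) = -√6/880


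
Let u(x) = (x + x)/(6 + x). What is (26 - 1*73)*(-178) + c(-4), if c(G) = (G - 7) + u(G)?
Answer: 8351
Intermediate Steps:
u(x) = 2*x/(6 + x) (u(x) = (2*x)/(6 + x) = 2*x/(6 + x))
c(G) = -7 + G + 2*G/(6 + G) (c(G) = (G - 7) + 2*G/(6 + G) = (-7 + G) + 2*G/(6 + G) = -7 + G + 2*G/(6 + G))
(26 - 1*73)*(-178) + c(-4) = (26 - 1*73)*(-178) + (-42 - 4 + (-4)²)/(6 - 4) = (26 - 73)*(-178) + (-42 - 4 + 16)/2 = -47*(-178) + (½)*(-30) = 8366 - 15 = 8351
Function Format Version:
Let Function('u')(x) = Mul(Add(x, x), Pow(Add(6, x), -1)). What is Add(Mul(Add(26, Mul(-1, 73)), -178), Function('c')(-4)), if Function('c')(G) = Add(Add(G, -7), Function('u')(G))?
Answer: 8351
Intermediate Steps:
Function('u')(x) = Mul(2, x, Pow(Add(6, x), -1)) (Function('u')(x) = Mul(Mul(2, x), Pow(Add(6, x), -1)) = Mul(2, x, Pow(Add(6, x), -1)))
Function('c')(G) = Add(-7, G, Mul(2, G, Pow(Add(6, G), -1))) (Function('c')(G) = Add(Add(G, -7), Mul(2, G, Pow(Add(6, G), -1))) = Add(Add(-7, G), Mul(2, G, Pow(Add(6, G), -1))) = Add(-7, G, Mul(2, G, Pow(Add(6, G), -1))))
Add(Mul(Add(26, Mul(-1, 73)), -178), Function('c')(-4)) = Add(Mul(Add(26, Mul(-1, 73)), -178), Mul(Pow(Add(6, -4), -1), Add(-42, -4, Pow(-4, 2)))) = Add(Mul(Add(26, -73), -178), Mul(Pow(2, -1), Add(-42, -4, 16))) = Add(Mul(-47, -178), Mul(Rational(1, 2), -30)) = Add(8366, -15) = 8351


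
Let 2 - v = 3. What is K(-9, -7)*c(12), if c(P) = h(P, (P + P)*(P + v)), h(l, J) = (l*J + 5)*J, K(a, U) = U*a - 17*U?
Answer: 152456304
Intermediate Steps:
v = -1 (v = 2 - 1*3 = 2 - 3 = -1)
K(a, U) = -17*U + U*a
h(l, J) = J*(5 + J*l) (h(l, J) = (J*l + 5)*J = (5 + J*l)*J = J*(5 + J*l))
c(P) = 2*P*(-1 + P)*(5 + 2*P**2*(-1 + P)) (c(P) = ((P + P)*(P - 1))*(5 + ((P + P)*(P - 1))*P) = ((2*P)*(-1 + P))*(5 + ((2*P)*(-1 + P))*P) = (2*P*(-1 + P))*(5 + (2*P*(-1 + P))*P) = (2*P*(-1 + P))*(5 + 2*P**2*(-1 + P)) = 2*P*(-1 + P)*(5 + 2*P**2*(-1 + P)))
K(-9, -7)*c(12) = (-7*(-17 - 9))*(2*12*(-1 + 12)*(5 + 2*12**2*(-1 + 12))) = (-7*(-26))*(2*12*11*(5 + 2*144*11)) = 182*(2*12*11*(5 + 3168)) = 182*(2*12*11*3173) = 182*837672 = 152456304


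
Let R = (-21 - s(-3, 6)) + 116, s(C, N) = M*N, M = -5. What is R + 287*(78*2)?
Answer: 44897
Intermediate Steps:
s(C, N) = -5*N
R = 125 (R = (-21 - (-5)*6) + 116 = (-21 - 1*(-30)) + 116 = (-21 + 30) + 116 = 9 + 116 = 125)
R + 287*(78*2) = 125 + 287*(78*2) = 125 + 287*156 = 125 + 44772 = 44897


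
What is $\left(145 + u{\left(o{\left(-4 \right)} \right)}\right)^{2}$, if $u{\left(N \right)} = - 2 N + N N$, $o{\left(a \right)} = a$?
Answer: $28561$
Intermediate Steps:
$u{\left(N \right)} = N^{2} - 2 N$ ($u{\left(N \right)} = - 2 N + N^{2} = N^{2} - 2 N$)
$\left(145 + u{\left(o{\left(-4 \right)} \right)}\right)^{2} = \left(145 - 4 \left(-2 - 4\right)\right)^{2} = \left(145 - -24\right)^{2} = \left(145 + 24\right)^{2} = 169^{2} = 28561$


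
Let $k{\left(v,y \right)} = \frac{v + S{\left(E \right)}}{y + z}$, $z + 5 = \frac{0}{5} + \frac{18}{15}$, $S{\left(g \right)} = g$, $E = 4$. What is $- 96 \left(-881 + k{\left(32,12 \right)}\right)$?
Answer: $\frac{3450336}{41} \approx 84155.0$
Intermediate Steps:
$z = - \frac{19}{5}$ ($z = -5 + \left(\frac{0}{5} + \frac{18}{15}\right) = -5 + \left(0 \cdot \frac{1}{5} + 18 \cdot \frac{1}{15}\right) = -5 + \left(0 + \frac{6}{5}\right) = -5 + \frac{6}{5} = - \frac{19}{5} \approx -3.8$)
$k{\left(v,y \right)} = \frac{4 + v}{- \frac{19}{5} + y}$ ($k{\left(v,y \right)} = \frac{v + 4}{y - \frac{19}{5}} = \frac{4 + v}{- \frac{19}{5} + y}$)
$- 96 \left(-881 + k{\left(32,12 \right)}\right) = - 96 \left(-881 + \frac{5 \left(4 + 32\right)}{-19 + 5 \cdot 12}\right) = - 96 \left(-881 + 5 \frac{1}{-19 + 60} \cdot 36\right) = - 96 \left(-881 + 5 \cdot \frac{1}{41} \cdot 36\right) = - 96 \left(-881 + \frac{180}{41}\right) = \left(-96\right) \left(- \frac{35941}{41}\right) = \frac{3450336}{41}$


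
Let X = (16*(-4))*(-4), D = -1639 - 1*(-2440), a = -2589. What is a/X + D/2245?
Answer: -5607249/574720 ≈ -9.7565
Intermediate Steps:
D = 801 (D = -1639 + 2440 = 801)
X = 256 (X = -64*(-4) = 256)
a/X + D/2245 = -2589/256 + 801/2245 = -5607249/574720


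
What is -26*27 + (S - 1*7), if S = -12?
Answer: -721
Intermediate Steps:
-26*27 + (S - 1*7) = -26*27 + (-12 - 1*7) = -702 + (-12 - 7) = -702 - 19 = -721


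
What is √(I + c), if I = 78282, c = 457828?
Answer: √536110 ≈ 732.20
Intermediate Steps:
√(I + c) = √(78282 + 457828) = √536110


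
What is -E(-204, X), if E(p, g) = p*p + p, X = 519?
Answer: -41412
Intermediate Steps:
E(p, g) = p + p² (E(p, g) = p² + p = p + p²)
-E(-204, X) = -(-204)*(1 - 204) = -(-204)*(-203) = -1*41412 = -41412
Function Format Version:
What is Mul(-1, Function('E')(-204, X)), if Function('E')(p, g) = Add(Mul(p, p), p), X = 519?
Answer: -41412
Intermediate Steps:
Function('E')(p, g) = Add(p, Pow(p, 2)) (Function('E')(p, g) = Add(Pow(p, 2), p) = Add(p, Pow(p, 2)))
Mul(-1, Function('E')(-204, X)) = Mul(-1, Mul(-204, Add(1, -204))) = Mul(-1, Mul(-204, -203)) = Mul(-1, 41412) = -41412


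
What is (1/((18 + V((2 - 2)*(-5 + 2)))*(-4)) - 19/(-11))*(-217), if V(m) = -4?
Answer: -32643/88 ≈ -370.94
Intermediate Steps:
(1/((18 + V((2 - 2)*(-5 + 2)))*(-4)) - 19/(-11))*(-217) = (1/((18 - 4)*(-4)) - 19/(-11))*(-217) = (-¼/14 - 19*(-1/11))*(-217) = ((1/14)*(-¼) + 19/11)*(-217) = (-1/56 + 19/11)*(-217) = (1053/616)*(-217) = -32643/88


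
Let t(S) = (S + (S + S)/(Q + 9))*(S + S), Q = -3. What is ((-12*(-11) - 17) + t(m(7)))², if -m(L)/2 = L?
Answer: 3659569/9 ≈ 4.0662e+5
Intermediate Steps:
m(L) = -2*L
t(S) = 8*S²/3 (t(S) = (S + (S + S)/(-3 + 9))*(S + S) = (S + (2*S)/6)*(2*S) = (S + (2*S)*(⅙))*(2*S) = (S + S/3)*(2*S) = (4*S/3)*(2*S) = 8*S²/3)
((-12*(-11) - 17) + t(m(7)))² = ((-12*(-11) - 17) + 8*(-2*7)²/3)² = ((132 - 17) + (8/3)*(-14)²)² = (115 + (8/3)*196)² = (115 + 1568/3)² = (1913/3)² = 3659569/9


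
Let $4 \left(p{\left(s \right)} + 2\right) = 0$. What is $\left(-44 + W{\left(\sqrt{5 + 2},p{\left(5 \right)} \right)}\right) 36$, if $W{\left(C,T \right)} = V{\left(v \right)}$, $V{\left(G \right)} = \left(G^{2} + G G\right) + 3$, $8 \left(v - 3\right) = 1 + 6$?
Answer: $- \frac{3159}{8} \approx -394.88$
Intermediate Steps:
$p{\left(s \right)} = -2$ ($p{\left(s \right)} = -2 + \frac{1}{4} \cdot 0 = -2 + 0 = -2$)
$v = \frac{31}{8}$ ($v = 3 + \frac{1 + 6}{8} = 3 + \frac{1}{8} \cdot 7 = 3 + \frac{7}{8} = \frac{31}{8} \approx 3.875$)
$V{\left(G \right)} = 3 + 2 G^{2}$ ($V{\left(G \right)} = \left(G^{2} + G^{2}\right) + 3 = 2 G^{2} + 3 = 3 + 2 G^{2}$)
$W{\left(C,T \right)} = \frac{1057}{32}$ ($W{\left(C,T \right)} = 3 + 2 \left(\frac{31}{8}\right)^{2} = 3 + 2 \cdot \frac{961}{64} = 3 + \frac{961}{32} = \frac{1057}{32}$)
$\left(-44 + W{\left(\sqrt{5 + 2},p{\left(5 \right)} \right)}\right) 36 = \left(-44 + \frac{1057}{32}\right) 36 = \left(- \frac{351}{32}\right) 36 = - \frac{3159}{8}$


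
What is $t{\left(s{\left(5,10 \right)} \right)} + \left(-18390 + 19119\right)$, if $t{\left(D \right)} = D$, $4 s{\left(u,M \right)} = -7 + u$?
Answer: $\frac{1457}{2} \approx 728.5$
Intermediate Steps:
$s{\left(u,M \right)} = - \frac{7}{4} + \frac{u}{4}$ ($s{\left(u,M \right)} = \frac{-7 + u}{4} = - \frac{7}{4} + \frac{u}{4}$)
$t{\left(s{\left(5,10 \right)} \right)} + \left(-18390 + 19119\right) = \left(- \frac{7}{4} + \frac{1}{4} \cdot 5\right) + \left(-18390 + 19119\right) = \left(- \frac{7}{4} + \frac{5}{4}\right) + 729 = - \frac{1}{2} + 729 = \frac{1457}{2}$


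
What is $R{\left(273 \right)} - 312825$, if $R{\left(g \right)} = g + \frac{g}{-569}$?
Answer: $- \frac{177842361}{569} \approx -3.1255 \cdot 10^{5}$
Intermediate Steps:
$R{\left(g \right)} = \frac{568 g}{569}$ ($R{\left(g \right)} = g + g \left(- \frac{1}{569}\right) = g - \frac{g}{569} = \frac{568 g}{569}$)
$R{\left(273 \right)} - 312825 = \frac{568}{569} \cdot 273 - 312825 = \frac{155064}{569} - 312825 = - \frac{177842361}{569}$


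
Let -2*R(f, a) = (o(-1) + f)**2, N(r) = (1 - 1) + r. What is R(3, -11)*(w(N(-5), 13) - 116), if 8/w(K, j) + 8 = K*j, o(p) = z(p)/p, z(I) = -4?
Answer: 207662/73 ≈ 2844.7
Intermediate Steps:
N(r) = r (N(r) = 0 + r = r)
o(p) = -4/p
w(K, j) = 8/(-8 + K*j)
R(f, a) = -(4 + f)**2/2 (R(f, a) = -(-4/(-1) + f)**2/2 = -(-4*(-1) + f)**2/2 = -(4 + f)**2/2)
R(3, -11)*(w(N(-5), 13) - 116) = (-(4 + 3)**2/2)*(8/(-8 - 5*13) - 116) = (-1/2*7**2)*(8/(-8 - 65) - 116) = (-1/2*49)*(8/(-73) - 116) = -49*(8*(-1/73) - 116)/2 = -49*(-8/73 - 116)/2 = -49/2*(-8476/73) = 207662/73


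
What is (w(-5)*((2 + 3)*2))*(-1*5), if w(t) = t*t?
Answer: -1250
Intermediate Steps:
w(t) = t**2
(w(-5)*((2 + 3)*2))*(-1*5) = ((-5)**2*((2 + 3)*2))*(-1*5) = (25*(5*2))*(-5) = (25*10)*(-5) = 250*(-5) = -1250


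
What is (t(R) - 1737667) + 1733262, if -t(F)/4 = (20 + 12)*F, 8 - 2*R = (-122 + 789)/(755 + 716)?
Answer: -7190219/1471 ≈ -4888.0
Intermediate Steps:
R = 11101/2942 (R = 4 - (-122 + 789)/(2*(755 + 716)) = 4 - 667/(2*1471) = 4 - ½*667/1471 = 4 - 667/2942 = 11101/2942 ≈ 3.7733)
t(F) = -128*F (t(F) = -4*(20 + 12)*F = -128*F)
(t(R) - 1737667) + 1733262 = (-128*11101/2942 - 1737667) + 1733262 = (-710464/1471 - 1737667) + 1733262 = -2556818621/1471 + 1733262 = -7190219/1471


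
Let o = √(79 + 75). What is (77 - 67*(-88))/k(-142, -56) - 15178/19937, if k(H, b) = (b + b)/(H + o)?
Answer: 8454092803/1116472 - 5973*√154/112 ≈ 6910.3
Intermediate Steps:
o = √154 ≈ 12.410
k(H, b) = 2*b/(H + √154) (k(H, b) = (b + b)/(H + √154) = (2*b)/(H + √154) = 2*b/(H + √154))
(77 - 67*(-88))/k(-142, -56) - 15178/19937 = (77 - 67*(-88))/((2*(-56)/(-142 + √154))) - 15178/19937 = (77 + 5896)/((-112/(-142 + √154))) - 15178*1/19937 = 5973*(71/56 - √154/112) - 15178/19937 = (424083/56 - 5973*√154/112) - 15178/19937 = 8454092803/1116472 - 5973*√154/112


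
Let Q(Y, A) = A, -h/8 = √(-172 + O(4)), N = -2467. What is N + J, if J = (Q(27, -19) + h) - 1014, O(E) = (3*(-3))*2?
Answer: -3500 - 8*I*√190 ≈ -3500.0 - 110.27*I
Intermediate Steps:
O(E) = -18 (O(E) = -9*2 = -18)
h = -8*I*√190 (h = -8*√(-172 - 18) = -8*I*√190 ≈ -110.27*I)
J = -1033 - 8*I*√190 (J = (-19 - 8*I*√190) - 1014 = -1033 - 8*I*√190 ≈ -1033.0 - 110.27*I)
N + J = -2467 + (-1033 - 8*I*√190) = -3500 - 8*I*√190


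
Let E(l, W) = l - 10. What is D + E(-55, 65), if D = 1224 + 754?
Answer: 1913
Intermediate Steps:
E(l, W) = -10 + l
D = 1978
D + E(-55, 65) = 1978 + (-10 - 55) = 1978 - 65 = 1913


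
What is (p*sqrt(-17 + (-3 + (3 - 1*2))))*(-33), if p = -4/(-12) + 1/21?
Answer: -88*I*sqrt(19)/7 ≈ -54.798*I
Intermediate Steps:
p = 8/21 (p = -4*(-1/12) + 1*(1/21) = 1/3 + 1/21 = 8/21 ≈ 0.38095)
(p*sqrt(-17 + (-3 + (3 - 1*2))))*(-33) = (8*sqrt(-17 + (-3 + (3 - 1*2)))/21)*(-33) = (8*sqrt(-17 + (-3 + (3 - 2)))/21)*(-33) = (8*sqrt(-17 + (-3 + 1))/21)*(-33) = (8*sqrt(-17 - 2)/21)*(-33) = (8*sqrt(-19)/21)*(-33) = (8*(I*sqrt(19))/21)*(-33) = (8*I*sqrt(19)/21)*(-33) = -88*I*sqrt(19)/7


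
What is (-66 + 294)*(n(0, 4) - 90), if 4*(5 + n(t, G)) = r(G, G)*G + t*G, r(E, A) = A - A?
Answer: -21660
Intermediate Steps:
r(E, A) = 0
n(t, G) = -5 + G*t/4 (n(t, G) = -5 + (0*G + t*G)/4 = -5 + (0 + G*t)/4 = -5 + (G*t)/4 = -5 + G*t/4)
(-66 + 294)*(n(0, 4) - 90) = (-66 + 294)*((-5 + (¼)*4*0) - 90) = 228*((-5 + 0) - 90) = 228*(-5 - 90) = 228*(-95) = -21660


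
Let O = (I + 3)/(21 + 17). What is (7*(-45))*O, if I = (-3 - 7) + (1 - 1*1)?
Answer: 2205/38 ≈ 58.026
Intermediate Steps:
I = -10 (I = -10 + (1 - 1) = -10 + 0 = -10)
O = -7/38 (O = (-10 + 3)/(21 + 17) = -7/38 ≈ -0.18421)
(7*(-45))*O = (7*(-45))*(-7/38) = -315*(-7/38) = 2205/38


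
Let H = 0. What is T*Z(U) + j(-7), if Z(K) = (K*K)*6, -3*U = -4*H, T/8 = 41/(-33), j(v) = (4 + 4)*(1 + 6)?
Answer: 56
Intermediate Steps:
j(v) = 56 (j(v) = 8*7 = 56)
T = -328/33 (T = 8*(41/(-33)) = 8*(41*(-1/33)) = 8*(-41/33) = -328/33 ≈ -9.9394)
U = 0 (U = -(-4)*0/3 = -⅓*0 = 0)
Z(K) = 6*K² (Z(K) = K²*6 = 6*K²)
T*Z(U) + j(-7) = -656*0²/11 + 56 = -656*0/11 + 56 = -328/33*0 + 56 = 0 + 56 = 56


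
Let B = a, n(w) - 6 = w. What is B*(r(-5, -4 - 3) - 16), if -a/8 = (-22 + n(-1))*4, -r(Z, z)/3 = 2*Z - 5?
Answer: 15776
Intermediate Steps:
n(w) = 6 + w
r(Z, z) = 15 - 6*Z (r(Z, z) = -3*(2*Z - 5) = -3*(-5 + 2*Z) = 15 - 6*Z)
a = 544 (a = -8*(-22 + (6 - 1))*4 = -8*(-22 + 5)*4 = -(-136)*4 = -8*(-68) = 544)
B = 544
B*(r(-5, -4 - 3) - 16) = 544*((15 - 6*(-5)) - 16) = 544*((15 + 30) - 16) = 544*(45 - 16) = 544*29 = 15776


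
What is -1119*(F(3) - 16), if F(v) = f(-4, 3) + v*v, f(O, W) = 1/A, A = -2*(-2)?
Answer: 30213/4 ≈ 7553.3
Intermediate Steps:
A = 4
f(O, W) = ¼ (f(O, W) = 1/4 = ¼)
F(v) = ¼ + v² (F(v) = ¼ + v*v = ¼ + v²)
-1119*(F(3) - 16) = -1119*((¼ + 3²) - 16) = -1119*((¼ + 9) - 16) = -1119*(37/4 - 16) = -1119*(-27/4) = 30213/4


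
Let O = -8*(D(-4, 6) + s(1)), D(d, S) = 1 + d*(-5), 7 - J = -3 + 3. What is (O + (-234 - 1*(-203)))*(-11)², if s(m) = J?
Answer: -30855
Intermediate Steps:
J = 7 (J = 7 - (-3 + 3) = 7 - 1*0 = 7 + 0 = 7)
D(d, S) = 1 - 5*d
s(m) = 7
O = -224 (O = -8*((1 - 5*(-4)) + 7) = -8*((1 + 20) + 7) = -8*(21 + 7) = -8*28 = -224)
(O + (-234 - 1*(-203)))*(-11)² = (-224 + (-234 - 1*(-203)))*(-11)² = (-224 + (-234 + 203))*121 = (-224 - 31)*121 = -255*121 = -30855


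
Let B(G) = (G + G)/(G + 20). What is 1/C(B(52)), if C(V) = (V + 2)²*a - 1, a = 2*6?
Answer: 27/3817 ≈ 0.0070736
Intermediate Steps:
a = 12
B(G) = 2*G/(20 + G) (B(G) = (2*G)/(20 + G) = 2*G/(20 + G))
C(V) = -1 + 12*(2 + V)² (C(V) = (V + 2)²*12 - 1 = (2 + V)²*12 - 1 = 12*(2 + V)² - 1 = -1 + 12*(2 + V)²)
1/C(B(52)) = 1/(-1 + 12*(2 + 2*52/(20 + 52))²) = 1/(-1 + 12*(2 + 2*52/72)²) = 1/(-1 + 12*(2 + 2*52*(1/72))²) = 1/(-1 + 12*(2 + 13/9)²) = 1/(-1 + 12*(31/9)²) = 1/(-1 + 12*(961/81)) = 1/(-1 + 3844/27) = 1/(3817/27) = 27/3817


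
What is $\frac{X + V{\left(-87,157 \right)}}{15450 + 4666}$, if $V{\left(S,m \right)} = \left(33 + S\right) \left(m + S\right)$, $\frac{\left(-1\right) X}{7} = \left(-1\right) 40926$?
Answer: $\frac{141351}{10058} \approx 14.054$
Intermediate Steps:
$X = 286482$ ($X = - 7 \left(\left(-1\right) 40926\right) = \left(-7\right) \left(-40926\right) = 286482$)
$V{\left(S,m \right)} = \left(33 + S\right) \left(S + m\right)$
$\frac{X + V{\left(-87,157 \right)}}{15450 + 4666} = \frac{286482 + \left(\left(-87\right)^{2} + 33 \left(-87\right) + 33 \cdot 157 - 13659\right)}{15450 + 4666} = \frac{286482 + \left(7569 - 2871 + 5181 - 13659\right)}{20116} = \left(286482 - 3780\right) \frac{1}{20116} = 282702 \cdot \frac{1}{20116} = \frac{141351}{10058}$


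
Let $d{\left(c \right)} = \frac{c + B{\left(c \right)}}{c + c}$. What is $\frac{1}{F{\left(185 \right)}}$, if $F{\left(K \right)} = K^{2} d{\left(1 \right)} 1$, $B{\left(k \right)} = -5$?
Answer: $- \frac{1}{68450} \approx -1.4609 \cdot 10^{-5}$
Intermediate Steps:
$d{\left(c \right)} = \frac{-5 + c}{2 c}$ ($d{\left(c \right)} = \frac{c - 5}{c + c} = \frac{-5 + c}{2 c}$)
$F{\left(K \right)} = - 2 K^{2}$ ($F{\left(K \right)} = K^{2} \frac{-5 + 1}{2 \cdot 1} \cdot 1 = K^{2} \cdot \frac{1}{2} \cdot 1 \left(-4\right) 1 = K^{2} \left(-2\right) 1 = - 2 K^{2} \cdot 1 = - 2 K^{2}$)
$\frac{1}{F{\left(185 \right)}} = \frac{1}{\left(-2\right) 185^{2}} = \frac{1}{\left(-2\right) 34225} = \frac{1}{-68450} = - \frac{1}{68450}$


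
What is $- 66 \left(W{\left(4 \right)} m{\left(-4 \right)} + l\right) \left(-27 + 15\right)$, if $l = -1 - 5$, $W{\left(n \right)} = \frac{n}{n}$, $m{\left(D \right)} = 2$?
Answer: $-3168$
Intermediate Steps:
$W{\left(n \right)} = 1$
$l = -6$
$- 66 \left(W{\left(4 \right)} m{\left(-4 \right)} + l\right) \left(-27 + 15\right) = - 66 \left(1 \cdot 2 - 6\right) \left(-27 + 15\right) = - 66 \left(2 - 6\right) \left(-12\right) = \left(-66\right) \left(-4\right) \left(-12\right) = 264 \left(-12\right) = -3168$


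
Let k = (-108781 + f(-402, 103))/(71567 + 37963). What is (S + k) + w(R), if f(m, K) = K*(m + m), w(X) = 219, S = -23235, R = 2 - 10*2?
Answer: -2521134073/109530 ≈ -23018.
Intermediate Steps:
R = -18 (R = 2 - 20 = -18)
f(m, K) = 2*K*m (f(m, K) = K*(2*m) = 2*K*m)
k = -191593/109530 (k = (-108781 + 2*103*(-402))/(71567 + 37963) = (-108781 - 82812)/109530 = -191593*1/109530 = -191593/109530 ≈ -1.7492)
(S + k) + w(R) = (-23235 - 191593/109530) + 219 = -2545121143/109530 + 219 = -2521134073/109530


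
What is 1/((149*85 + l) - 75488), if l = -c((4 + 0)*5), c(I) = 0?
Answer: -1/62823 ≈ -1.5918e-5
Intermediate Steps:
l = 0 (l = -1*0 = 0)
1/((149*85 + l) - 75488) = 1/((149*85 + 0) - 75488) = 1/((12665 + 0) - 75488) = 1/(12665 - 75488) = 1/(-62823) = -1/62823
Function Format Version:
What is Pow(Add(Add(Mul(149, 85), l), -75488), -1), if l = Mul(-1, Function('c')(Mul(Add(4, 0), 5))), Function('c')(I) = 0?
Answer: Rational(-1, 62823) ≈ -1.5918e-5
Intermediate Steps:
l = 0 (l = Mul(-1, 0) = 0)
Pow(Add(Add(Mul(149, 85), l), -75488), -1) = Pow(Add(Add(Mul(149, 85), 0), -75488), -1) = Pow(Add(Add(12665, 0), -75488), -1) = Pow(Add(12665, -75488), -1) = Pow(-62823, -1) = Rational(-1, 62823)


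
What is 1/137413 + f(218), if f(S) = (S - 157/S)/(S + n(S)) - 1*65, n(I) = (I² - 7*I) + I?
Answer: -30135694138319/463659494252 ≈ -64.995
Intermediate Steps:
n(I) = I² - 6*I
f(S) = -65 + (S - 157/S)/(S + S*(-6 + S)) (f(S) = (S - 157/S)/(S + S*(-6 + S)) - 1*65 = (S - 157/S)/(S + S*(-6 + S)) - 65 = -65 + (S - 157/S)/(S + S*(-6 + S)))
1/137413 + f(218) = 1/137413 + (-157 - 65*218³ + 326*218²)/(218²*(-5 + 218)) = 1/137413 + (1/47524)*(-157 - 65*10360232 + 326*47524)/213 = 1/137413 + (1/47524)*(1/213)*(-157 - 673415080 + 15492824) = 1/137413 + (1/47524)*(1/213)*(-657922413) = 1/137413 - 219307471/3374204 = -30135694138319/463659494252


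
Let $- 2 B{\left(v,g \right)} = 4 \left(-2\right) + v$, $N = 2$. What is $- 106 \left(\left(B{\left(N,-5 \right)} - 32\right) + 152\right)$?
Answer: $-13038$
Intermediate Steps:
$B{\left(v,g \right)} = 4 - \frac{v}{2}$ ($B{\left(v,g \right)} = - \frac{4 \left(-2\right) + v}{2} = - \frac{-8 + v}{2} = 4 - \frac{v}{2}$)
$- 106 \left(\left(B{\left(N,-5 \right)} - 32\right) + 152\right) = - 106 \left(\left(\left(4 - 1\right) - 32\right) + 152\right) = - 106 \left(\left(3 - 32\right) + 152\right) = - 106 \left(-29 + 152\right) = \left(-106\right) 123 = -13038$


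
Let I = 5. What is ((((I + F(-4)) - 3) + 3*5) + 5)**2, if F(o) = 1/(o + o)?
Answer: 30625/64 ≈ 478.52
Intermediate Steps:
F(o) = 1/(2*o)
((((I + F(-4)) - 3) + 3*5) + 5)**2 = ((((5 + (1/2)/(-4)) - 3) + 3*5) + 5)**2 = ((((5 + (1/2)*(-1/4)) - 3) + 15) + 5)**2 = ((((5 - 1/8) - 3) + 15) + 5)**2 = (((39/8 - 3) + 15) + 5)**2 = ((15/8 + 15) + 5)**2 = (135/8 + 5)**2 = (175/8)**2 = 30625/64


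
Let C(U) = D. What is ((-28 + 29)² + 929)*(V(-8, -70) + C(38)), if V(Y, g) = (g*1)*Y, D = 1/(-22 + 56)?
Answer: 8854065/17 ≈ 5.2083e+5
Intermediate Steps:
D = 1/34 ≈ 0.029412
C(U) = 1/34
V(Y, g) = Y*g (V(Y, g) = g*Y = Y*g)
((-28 + 29)² + 929)*(V(-8, -70) + C(38)) = ((-28 + 29)² + 929)*(-8*(-70) + 1/34) = (1² + 929)*(560 + 1/34) = (1 + 929)*(19041/34) = 930*(19041/34) = 8854065/17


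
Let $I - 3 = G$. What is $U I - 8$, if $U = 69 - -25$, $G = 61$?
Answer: $6008$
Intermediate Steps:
$U = 94$ ($U = 69 + 25 = 94$)
$I = 64$ ($I = 3 + 61 = 64$)
$U I - 8 = 94 \cdot 64 - 8 = 6016 - 8 = 6008$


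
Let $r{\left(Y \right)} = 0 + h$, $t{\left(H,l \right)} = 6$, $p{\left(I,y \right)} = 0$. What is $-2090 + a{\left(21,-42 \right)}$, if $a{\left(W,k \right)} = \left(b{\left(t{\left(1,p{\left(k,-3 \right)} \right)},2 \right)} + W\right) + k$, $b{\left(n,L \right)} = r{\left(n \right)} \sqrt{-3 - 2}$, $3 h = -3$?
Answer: $-2111 - i \sqrt{5} \approx -2111.0 - 2.2361 i$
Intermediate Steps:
$h = -1$ ($h = \frac{1}{3} \left(-3\right) = -1$)
$r{\left(Y \right)} = -1$ ($r{\left(Y \right)} = 0 - 1 = -1$)
$b{\left(n,L \right)} = - i \sqrt{5}$ ($b{\left(n,L \right)} = - \sqrt{-3 - 2} = - \sqrt{-5} = - i \sqrt{5}$)
$a{\left(W,k \right)} = W + k - i \sqrt{5}$ ($a{\left(W,k \right)} = \left(- i \sqrt{5} + W\right) + k = \left(W - i \sqrt{5}\right) + k = W + k - i \sqrt{5}$)
$-2090 + a{\left(21,-42 \right)} = -2090 - \left(21 + i \sqrt{5}\right) = -2111 - i \sqrt{5}$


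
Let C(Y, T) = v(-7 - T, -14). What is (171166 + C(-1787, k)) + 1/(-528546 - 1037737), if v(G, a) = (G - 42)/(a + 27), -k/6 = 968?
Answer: 268788259346/1566283 ≈ 1.7161e+5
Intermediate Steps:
k = -5808 (k = -6*968 = -5808)
v(G, a) = (-42 + G)/(27 + a)
C(Y, T) = -49/13 - T/13 (C(Y, T) = (-42 + (-7 - T))/(27 - 14) = (-49 - T)/13 = -49/13 - T/13)
(171166 + C(-1787, k)) + 1/(-528546 - 1037737) = (171166 + (-49/13 - 1/13*(-5808))) + 1/(-528546 - 1037737) = (171166 + (-49/13 + 5808/13)) + 1/(-1566283) = (171166 + 443) - 1/1566283 = 171609 - 1/1566283 = 268788259346/1566283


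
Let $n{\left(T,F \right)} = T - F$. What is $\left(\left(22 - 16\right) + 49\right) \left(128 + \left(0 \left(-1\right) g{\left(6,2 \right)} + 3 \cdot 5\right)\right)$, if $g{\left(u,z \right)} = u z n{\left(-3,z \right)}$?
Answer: $7865$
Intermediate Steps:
$g{\left(u,z \right)} = u z \left(-3 - z\right)$
$\left(\left(22 - 16\right) + 49\right) \left(128 + \left(0 \left(-1\right) g{\left(6,2 \right)} + 3 \cdot 5\right)\right) = \left(\left(22 - 16\right) + 49\right) \left(128 + \left(0 \left(-1\right) \left(\left(-1\right) 6 \cdot 2 \left(3 + 2\right)\right) + 3 \cdot 5\right)\right) = \left(6 + 49\right) \left(128 + \left(0 \left(\left(-1\right) 6 \cdot 2 \cdot 5\right) + 15\right)\right) = 55 \left(128 + \left(0 \left(-60\right) + 15\right)\right) = 55 \left(128 + \left(0 + 15\right)\right) = 55 \left(128 + 15\right) = 55 \cdot 143 = 7865$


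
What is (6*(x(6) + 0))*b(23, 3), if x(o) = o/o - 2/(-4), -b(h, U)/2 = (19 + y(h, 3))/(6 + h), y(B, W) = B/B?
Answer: -360/29 ≈ -12.414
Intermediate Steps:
y(B, W) = 1
b(h, U) = -40/(6 + h) (b(h, U) = -2*(19 + 1)/(6 + h) = -40/(6 + h))
x(o) = 3/2 (x(o) = 1 - 2*(-1/4) = 1 + 1/2 = 3/2)
(6*(x(6) + 0))*b(23, 3) = (6*(3/2 + 0))*(-40/(6 + 23)) = (6*(3/2))*(-40/29) = 9*(-40*1/29) = 9*(-40/29) = -360/29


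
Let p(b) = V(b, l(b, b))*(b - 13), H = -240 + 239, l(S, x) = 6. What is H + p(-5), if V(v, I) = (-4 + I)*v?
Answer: 179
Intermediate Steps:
V(v, I) = v*(-4 + I)
H = -1
p(b) = 2*b*(-13 + b) (p(b) = (b*(-4 + 6))*(b - 13) = (b*2)*(-13 + b) = (2*b)*(-13 + b) = 2*b*(-13 + b))
H + p(-5) = -1 + 2*(-5)*(-13 - 5) = -1 + 2*(-5)*(-18) = -1 + 180 = 179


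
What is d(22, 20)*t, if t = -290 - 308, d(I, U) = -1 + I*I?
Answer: -288834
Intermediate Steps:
d(I, U) = -1 + I²
t = -598
d(22, 20)*t = (-1 + 22²)*(-598) = (-1 + 484)*(-598) = 483*(-598) = -288834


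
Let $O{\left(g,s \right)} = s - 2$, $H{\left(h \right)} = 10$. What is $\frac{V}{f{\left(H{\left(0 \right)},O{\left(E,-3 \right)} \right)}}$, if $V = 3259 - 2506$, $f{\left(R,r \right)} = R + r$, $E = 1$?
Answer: $\frac{753}{5} \approx 150.6$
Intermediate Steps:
$O{\left(g,s \right)} = -2 + s$ ($O{\left(g,s \right)} = s - 2 = -2 + s$)
$V = 753$
$\frac{V}{f{\left(H{\left(0 \right)},O{\left(E,-3 \right)} \right)}} = \frac{753}{10 - 5} = \frac{753}{5}$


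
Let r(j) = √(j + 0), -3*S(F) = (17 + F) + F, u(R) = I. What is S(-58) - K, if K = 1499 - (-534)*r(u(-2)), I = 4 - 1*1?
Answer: -1466 - 534*√3 ≈ -2390.9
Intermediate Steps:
I = 3 (I = 4 - 1 = 3)
u(R) = 3
S(F) = -17/3 - 2*F/3 (S(F) = -((17 + F) + F)/3 = -(17 + 2*F)/3 = -17/3 - 2*F/3)
r(j) = √j
K = 1499 + 534*√3 (K = 1499 - (-534)*√3 = 1499 + 534*√3 ≈ 2423.9)
S(-58) - K = (-17/3 - ⅔*(-58)) - (1499 + 534*√3) = (-17/3 + 116/3) + (-1499 - 534*√3) = 33 + (-1499 - 534*√3) = -1466 - 534*√3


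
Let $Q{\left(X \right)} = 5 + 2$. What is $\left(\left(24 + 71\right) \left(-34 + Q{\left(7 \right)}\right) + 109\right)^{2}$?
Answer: $6031936$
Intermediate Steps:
$Q{\left(X \right)} = 7$
$\left(\left(24 + 71\right) \left(-34 + Q{\left(7 \right)}\right) + 109\right)^{2} = \left(\left(24 + 71\right) \left(-34 + 7\right) + 109\right)^{2} = \left(95 \left(-27\right) + 109\right)^{2} = \left(-2565 + 109\right)^{2} = \left(-2456\right)^{2} = 6031936$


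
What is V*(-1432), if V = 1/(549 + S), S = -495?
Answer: -716/27 ≈ -26.519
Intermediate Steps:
V = 1/54 (V = 1/(549 - 495) = 1/54 ≈ 0.018519)
V*(-1432) = (1/54)*(-1432) = -716/27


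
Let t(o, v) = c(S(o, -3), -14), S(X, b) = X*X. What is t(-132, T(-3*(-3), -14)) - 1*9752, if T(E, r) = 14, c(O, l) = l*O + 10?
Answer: -253678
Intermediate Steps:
S(X, b) = X²
c(O, l) = 10 + O*l (c(O, l) = O*l + 10 = 10 + O*l)
t(o, v) = 10 - 14*o² (t(o, v) = 10 + o²*(-14) = 10 - 14*o²)
t(-132, T(-3*(-3), -14)) - 1*9752 = (10 - 14*(-132)²) - 1*9752 = (10 - 14*17424) - 9752 = (10 - 243936) - 9752 = -243926 - 9752 = -253678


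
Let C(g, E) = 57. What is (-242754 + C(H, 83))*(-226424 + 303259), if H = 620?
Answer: -18647623995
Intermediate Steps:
(-242754 + C(H, 83))*(-226424 + 303259) = (-242754 + 57)*(-226424 + 303259) = -242697*76835 = -18647623995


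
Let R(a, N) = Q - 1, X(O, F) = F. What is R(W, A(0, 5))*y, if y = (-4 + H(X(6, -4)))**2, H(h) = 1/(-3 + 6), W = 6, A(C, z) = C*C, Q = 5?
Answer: 484/9 ≈ 53.778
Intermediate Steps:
A(C, z) = C**2
R(a, N) = 4 (R(a, N) = 5 - 1 = 4)
H(h) = 1/3
y = 121/9 (y = (-4 + 1/3)**2 = (-11/3)**2 = 121/9 ≈ 13.444)
R(W, A(0, 5))*y = 4*(121/9) = 484/9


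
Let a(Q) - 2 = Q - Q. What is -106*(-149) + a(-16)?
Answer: 15796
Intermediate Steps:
a(Q) = 2 (a(Q) = 2 + (Q - Q) = 2 + 0 = 2)
-106*(-149) + a(-16) = -106*(-149) + 2 = 15794 + 2 = 15796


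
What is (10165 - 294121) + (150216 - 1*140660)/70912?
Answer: -5033969579/17728 ≈ -2.8396e+5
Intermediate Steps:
(10165 - 294121) + (150216 - 1*140660)/70912 = -283956 + (150216 - 140660)*(1/70912) = -283956 + 9556*(1/70912) = -283956 + 2389/17728 = -5033969579/17728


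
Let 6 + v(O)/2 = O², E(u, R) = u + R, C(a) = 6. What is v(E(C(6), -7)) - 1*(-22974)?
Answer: 22964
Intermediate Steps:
E(u, R) = R + u
v(O) = -12 + 2*O²
v(E(C(6), -7)) - 1*(-22974) = (-12 + 2*(-7 + 6)²) - 1*(-22974) = (-12 + 2*(-1)²) + 22974 = (-12 + 2*1) + 22974 = (-12 + 2) + 22974 = -10 + 22974 = 22964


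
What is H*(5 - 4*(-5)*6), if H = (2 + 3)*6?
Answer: 3750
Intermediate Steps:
H = 30 (H = 5*6 = 30)
H*(5 - 4*(-5)*6) = 30*(5 - 4*(-5)*6) = 30*(5 + 20*6) = 30*(5 + 120) = 30*125 = 3750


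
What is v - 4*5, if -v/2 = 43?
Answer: -106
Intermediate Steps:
v = -86 (v = -2*43 = -86)
v - 4*5 = -86 - 4*5 = -86 - 20 = -106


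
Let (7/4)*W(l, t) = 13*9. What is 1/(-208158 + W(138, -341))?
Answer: -7/1456638 ≈ -4.8056e-6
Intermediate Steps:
W(l, t) = 468/7 (W(l, t) = 4*(13*9)/7 = (4/7)*117 = 468/7)
1/(-208158 + W(138, -341)) = 1/(-208158 + 468/7) = 1/(-1456638/7) = -7/1456638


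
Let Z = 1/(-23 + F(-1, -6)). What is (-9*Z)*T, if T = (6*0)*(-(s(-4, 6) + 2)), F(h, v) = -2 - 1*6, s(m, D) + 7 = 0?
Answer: 0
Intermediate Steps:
s(m, D) = -7 (s(m, D) = -7 + 0 = -7)
F(h, v) = -8 (F(h, v) = -2 - 6 = -8)
Z = -1/31 (Z = 1/(-23 - 8) = 1/(-31) = -1/31 ≈ -0.032258)
T = 0 (T = (6*0)*(-(-7 + 2)) = 0*(-1*(-5)) = 0*5 = 0)
(-9*Z)*T = -9*(-1/31)*0 = (9/31)*0 = 0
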